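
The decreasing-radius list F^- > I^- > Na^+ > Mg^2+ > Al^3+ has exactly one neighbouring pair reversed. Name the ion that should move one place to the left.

I^-

Check each adjacent pair. F^- and I^- are reversed: F^- and I^- are in one column with the same charge; the lighter period-2 ion has 3 fewer shells and is smaller. No other neighbouring pair contradicts the periodic trends, so I^- is the ion listed too late.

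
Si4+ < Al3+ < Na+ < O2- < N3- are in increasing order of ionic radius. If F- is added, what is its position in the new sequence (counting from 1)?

These species are isoelectronic with 10 electrons. The only difference is the number of protons: Si4+ (Z=14), Al3+ (Z=13), Na+ (Z=11), F- (Z=9), O2- (Z=8), N3- (Z=7). The strongest nuclear pull (Si4+) gives the smallest ion.
The complete sequence is Si4+ < Al3+ < Na+ < F- < O2- < N3-. F- sits at position 4.

4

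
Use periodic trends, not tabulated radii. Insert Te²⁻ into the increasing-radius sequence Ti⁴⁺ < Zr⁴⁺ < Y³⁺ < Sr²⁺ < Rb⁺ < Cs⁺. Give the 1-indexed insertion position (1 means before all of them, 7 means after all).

7

Ti⁴⁺: 18 e⁻, Z=22, Zr⁴⁺: 36 e⁻, Z=40, Y³⁺: 36 e⁻, Z=39, Sr²⁺: 36 e⁻, Z=38, Rb⁺: 36 e⁻, Z=37, Cs⁺: 54 e⁻, Z=55, Te²⁻: 54 e⁻, Z=52. Ti⁴⁺ < Zr⁴⁺ (same group, 1 shell fewer); Zr⁴⁺ < Y³⁺ (both 36 e⁻, Z=40>39); Y³⁺ < Sr²⁺ (isoelectronic, higher Z=39 is smaller); Sr²⁺ < Rb⁺ (both 36 e⁻, Z=38>37); Rb⁺ < Cs⁺ (same group, period 5 vs 6); Cs⁺ < Te²⁻ (isoelectronic, higher Z=55 is smaller).
With Te²⁻ included the full order is Ti⁴⁺ < Zr⁴⁺ < Y³⁺ < Sr²⁺ < Rb⁺ < Cs⁺ < Te²⁻, so it takes position 7.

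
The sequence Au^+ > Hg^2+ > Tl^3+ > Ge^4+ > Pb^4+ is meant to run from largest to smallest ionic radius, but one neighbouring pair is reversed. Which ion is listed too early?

Ge^4+

Scanning neighbour by neighbour, only Ge^4+/Pb^4+ violates a trend: both in group 14 with the same charge; Ge^4+ (period 4) has the smaller radius. That makes Ge^4+ the one sitting a position early relative to where it belongs.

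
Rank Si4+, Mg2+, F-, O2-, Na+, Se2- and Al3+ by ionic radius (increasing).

Si4+ < Al3+ < Mg2+ < Na+ < F- < O2- < Se2-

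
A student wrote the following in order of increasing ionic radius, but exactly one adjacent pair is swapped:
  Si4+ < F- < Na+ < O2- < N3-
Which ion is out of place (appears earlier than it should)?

F-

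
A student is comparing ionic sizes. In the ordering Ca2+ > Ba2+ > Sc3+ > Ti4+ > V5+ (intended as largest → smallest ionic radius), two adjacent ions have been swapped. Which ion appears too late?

Ba2+

The pair Ca2+, Ba2+ is the wrong way round — Ca2+ and Ba2+ are in one column with the same charge; the lighter period-4 ion has 2 fewer shells and is smaller. All other adjacent pairs agree with periodic trends, so Ba2+ is the misplaced ion.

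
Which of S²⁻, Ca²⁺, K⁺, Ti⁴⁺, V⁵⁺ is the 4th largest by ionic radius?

All of these have 18 electrons (isoelectronic). With the same electron cloud, the ion with the most protons pulls it in tightest. Nuclear charges: V⁵⁺ (Z=23), Ti⁴⁺ (Z=22), Ca²⁺ (Z=20), K⁺ (Z=19), S²⁻ (Z=16). Highest Z is smallest.
Full ascending order: V⁵⁺ < Ti⁴⁺ < Ca²⁺ < K⁺ < S²⁻. Counting from the largest, position 4 is Ti⁴⁺.

Ti⁴⁺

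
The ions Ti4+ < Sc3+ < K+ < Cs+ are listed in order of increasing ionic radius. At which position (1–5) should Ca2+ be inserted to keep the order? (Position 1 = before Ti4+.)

Electron counts and nuclear charges: Ti4+ has 18 e⁻ (Z=22), Sc3+ has 18 e⁻ (Z=21), Ca2+ has 18 e⁻ (Z=20), K+ has 18 e⁻ (Z=19), Cs+ has 54 e⁻ (Z=55). Ti4+ < Sc3+ (both 18 e⁻, Z=22>21); Sc3+ < Ca2+ (isoelectronic, higher Z=21 is smaller); Ca2+ < K+ (isoelectronic, higher Z=20 is smaller); K+ < Cs+ (same group, period 4 vs 6).
Merged order: Ti4+ < Sc3+ < Ca2+ < K+ < Cs+ — Ca2+ is number 3.

3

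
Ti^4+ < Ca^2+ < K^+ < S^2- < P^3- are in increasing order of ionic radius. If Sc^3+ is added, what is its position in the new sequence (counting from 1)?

Isoelectronic series (18 e⁻ each). Size is set by nuclear charge: more protons means a smaller ion. Ti^4+ (Z=22), Sc^3+ (Z=21), Ca^2+ (Z=20), K^+ (Z=19), S^2- (Z=16), P^3- (Z=15).
Merged order: Ti^4+ < Sc^3+ < Ca^2+ < K^+ < S^2- < P^3- — Sc^3+ is number 2.

2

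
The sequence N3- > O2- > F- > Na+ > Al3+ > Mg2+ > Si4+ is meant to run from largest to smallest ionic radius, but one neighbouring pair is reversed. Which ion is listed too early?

Al3+

The pair Al3+, Mg2+ is the wrong way round — Al3+ and Mg2+ share 10 electrons; the higher nuclear charge on Al (Z=13) contracts it more, so Al3+ < Mg2+. All other adjacent pairs agree with periodic trends, so Al3+ is the misplaced ion.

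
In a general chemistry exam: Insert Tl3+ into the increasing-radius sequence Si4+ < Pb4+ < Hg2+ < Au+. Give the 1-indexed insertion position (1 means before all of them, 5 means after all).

3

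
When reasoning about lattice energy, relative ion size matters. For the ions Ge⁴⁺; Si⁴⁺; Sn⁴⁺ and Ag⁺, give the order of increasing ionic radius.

Electron counts and nuclear charges: Si⁴⁺ has 10 e⁻ (Z=14), Ge⁴⁺ has 28 e⁻ (Z=32), Sn⁴⁺ has 46 e⁻ (Z=50), Ag⁺ has 46 e⁻ (Z=47). Si⁴⁺ < Ge⁴⁺ (same group, period 3 vs 4); Ge⁴⁺ < Sn⁴⁺ (same group, period 4 vs 5); Sn⁴⁺ < Ag⁺ (isoelectronic, higher Z=50 is smaller).

Si⁴⁺ < Ge⁴⁺ < Sn⁴⁺ < Ag⁺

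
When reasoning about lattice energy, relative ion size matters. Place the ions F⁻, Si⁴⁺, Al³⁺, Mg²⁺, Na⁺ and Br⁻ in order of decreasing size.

Electron counts and nuclear charges: Si⁴⁺ (Z=14, 10 e⁻), Al³⁺ (Z=13, 10 e⁻), Mg²⁺ (Z=12, 10 e⁻), Na⁺ (Z=11, 10 e⁻), F⁻ (Z=9, 10 e⁻), Br⁻ (Z=35, 36 e⁻). Si⁴⁺ < Al³⁺ (both 10 e⁻, Z=14>13); Al³⁺ < Mg²⁺ (both 10 e⁻, Z=13>12); Mg²⁺ < Na⁺ (isoelectronic, higher Z=12 is smaller); Na⁺ < F⁻ (both 10 e⁻, Z=11>9); F⁻ < Br⁻ (same group, period 2 vs 4).

Br⁻ > F⁻ > Na⁺ > Mg²⁺ > Al³⁺ > Si⁴⁺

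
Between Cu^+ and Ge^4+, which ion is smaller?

These species are isoelectronic with 28 electrons. The only difference is the number of protons: Ge^4+ (Z=32), Cu^+ (Z=29). The strongest nuclear pull (Ge^4+) gives the smallest ion.

Ge^4+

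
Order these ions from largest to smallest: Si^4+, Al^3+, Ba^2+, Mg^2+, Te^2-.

Work out protons and electrons: Si^4+: 10 e⁻, Z=14, Al^3+: 10 e⁻, Z=13, Mg^2+: 10 e⁻, Z=12, Ba^2+: 54 e⁻, Z=56, Te^2-: 54 e⁻, Z=52. Si^4+ < Al^3+ (isoelectronic, higher Z=14 is smaller); Al^3+ < Mg^2+ (both 10 e⁻, Z=13>12); Mg^2+ < Ba^2+ (same group, 3 shells fewer); Ba^2+ < Te^2- (both 54 e⁻, Z=56>52).

Te^2- > Ba^2+ > Mg^2+ > Al^3+ > Si^4+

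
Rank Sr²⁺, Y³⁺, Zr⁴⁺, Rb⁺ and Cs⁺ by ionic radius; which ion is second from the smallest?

Zr⁴⁺ has 36 e⁻ (Z=40), Y³⁺ has 36 e⁻ (Z=39), Sr²⁺ has 36 e⁻ (Z=38), Rb⁺ has 36 e⁻ (Z=37), Cs⁺ has 54 e⁻ (Z=55). Zr⁴⁺ < Y³⁺ (both 36 e⁻, Z=40>39); Y³⁺ < Sr²⁺ (isoelectronic, higher Z=39 is smaller); Sr²⁺ < Rb⁺ (both 36 e⁻, Z=38>37); Rb⁺ < Cs⁺ (same group, 1 shell fewer).
Ordering: Zr⁴⁺ < Y³⁺ < Sr²⁺ < Rb⁺ < Cs⁺. The second smallest is Y³⁺.

Y³⁺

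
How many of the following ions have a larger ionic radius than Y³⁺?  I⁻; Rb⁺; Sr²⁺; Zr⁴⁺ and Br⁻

4

First list Z and electron count for each: Zr⁴⁺ (Z=40, 36 e⁻), Y³⁺ (Z=39, 36 e⁻), Sr²⁺ (Z=38, 36 e⁻), Rb⁺ (Z=37, 36 e⁻), Br⁻ (Z=35, 36 e⁻), I⁻ (Z=53, 54 e⁻). Zr⁴⁺ < Y³⁺ (both 36 e⁻, Z=40>39); Y³⁺ < Sr²⁺ (isoelectronic, higher Z=39 is smaller); Sr²⁺ < Rb⁺ (both 36 e⁻, Z=38>37); Rb⁺ < Br⁻ (isoelectronic, higher Z=37 is smaller); Br⁻ < I⁻ (same group, 1 shell fewer).
Overall: Zr⁴⁺ < Y³⁺ < Sr²⁺ < Rb⁺ < Br⁻ < I⁻. Y³⁺ has 1 below it and 4 above. So 4 are larger.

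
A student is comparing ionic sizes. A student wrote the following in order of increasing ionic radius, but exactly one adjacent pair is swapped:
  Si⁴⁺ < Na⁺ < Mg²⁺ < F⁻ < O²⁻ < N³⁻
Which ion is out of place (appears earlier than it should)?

Compare adjacent ions: both have 10 electrons but Z(Mg)=12 > Z(Na)=11, so Mg²⁺ should be the smaller of the two — yet in this increasing list Na⁺ sits before Mg²⁺. Nothing else is reversed, so Na⁺ should move one place to the right.

Na⁺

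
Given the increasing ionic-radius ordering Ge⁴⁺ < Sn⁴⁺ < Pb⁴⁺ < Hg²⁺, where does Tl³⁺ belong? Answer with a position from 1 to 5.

Ge⁴⁺ has 28 e⁻ (Z=32), Sn⁴⁺ has 46 e⁻ (Z=50), Pb⁴⁺ has 78 e⁻ (Z=82), Tl³⁺ has 78 e⁻ (Z=81), Hg²⁺ has 78 e⁻ (Z=80). Ge⁴⁺ < Sn⁴⁺ (same group, period 4 vs 5); Sn⁴⁺ < Pb⁴⁺ (same group, 1 shell fewer); Pb⁴⁺ < Tl³⁺ (both 78 e⁻, Z=82>81); Tl³⁺ < Hg²⁺ (both 78 e⁻, Z=81>80).
Merged order: Ge⁴⁺ < Sn⁴⁺ < Pb⁴⁺ < Tl³⁺ < Hg²⁺ — Tl³⁺ is number 4.

4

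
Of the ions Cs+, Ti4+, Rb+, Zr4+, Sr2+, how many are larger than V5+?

First list Z and electron count for each: V5+ has 18 e⁻ (Z=23), Ti4+ has 18 e⁻ (Z=22), Zr4+ has 36 e⁻ (Z=40), Sr2+ has 36 e⁻ (Z=38), Rb+ has 36 e⁻ (Z=37), Cs+ has 54 e⁻ (Z=55). V5+ < Ti4+ (isoelectronic, higher Z=23 is smaller); Ti4+ < Zr4+ (same group, 1 shell fewer); Zr4+ < Sr2+ (isoelectronic, higher Z=40 is smaller); Sr2+ < Rb+ (both 36 e⁻, Z=38>37); Rb+ < Cs+ (same group, 1 shell fewer).
Relative to V5+, the ions that are larger are Ti4+, Zr4+, Sr2+, Rb+, Cs+. That's 5.

5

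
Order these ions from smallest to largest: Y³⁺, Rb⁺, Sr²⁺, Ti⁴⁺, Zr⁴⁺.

Tabulating Z and e⁻: Ti⁴⁺: 18 e⁻, Z=22, Zr⁴⁺: 36 e⁻, Z=40, Y³⁺: 36 e⁻, Z=39, Sr²⁺: 36 e⁻, Z=38, Rb⁺: 36 e⁻, Z=37. Ti⁴⁺ < Zr⁴⁺ (same group, period 4 vs 5); Zr⁴⁺ < Y³⁺ (both 36 e⁻, Z=40>39); Y³⁺ < Sr²⁺ (both 36 e⁻, Z=39>38); Sr²⁺ < Rb⁺ (isoelectronic, higher Z=38 is smaller).

Ti⁴⁺ < Zr⁴⁺ < Y³⁺ < Sr²⁺ < Rb⁺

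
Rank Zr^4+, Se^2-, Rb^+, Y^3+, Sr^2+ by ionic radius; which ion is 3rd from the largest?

Each ion has 36 electrons. The ranking follows nuclear charge in reverse — greater Z gives a smaller radius. Zr^4+ (Z=40), Y^3+ (Z=39), Sr^2+ (Z=38), Rb^+ (Z=37), Se^2- (Z=34).
Ordering: Zr^4+ < Y^3+ < Sr^2+ < Rb^+ < Se^2-. The 3rd largest is Sr^2+.

Sr^2+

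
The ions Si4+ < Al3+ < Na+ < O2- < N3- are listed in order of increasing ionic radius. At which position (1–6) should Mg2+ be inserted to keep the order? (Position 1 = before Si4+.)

3

These species are isoelectronic with 10 electrons. The only difference is the number of protons: Si4+ (Z=14), Al3+ (Z=13), Mg2+ (Z=12), Na+ (Z=11), O2- (Z=8), N3- (Z=7). The strongest nuclear pull (Si4+) gives the smallest ion.
Merged order: Si4+ < Al3+ < Mg2+ < Na+ < O2- < N3- — Mg2+ is number 3.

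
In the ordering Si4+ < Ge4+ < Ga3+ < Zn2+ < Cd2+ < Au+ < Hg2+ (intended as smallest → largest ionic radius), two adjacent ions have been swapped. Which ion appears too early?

Check each adjacent pair. Au+ and Hg2+ are reversed: both have 78 electrons but Z(Hg)=80 > Z(Au)=79, so Hg2+ should be the smaller of the two. No other neighbouring pair contradicts the periodic trends, so Au+ is the ion listed too early.

Au+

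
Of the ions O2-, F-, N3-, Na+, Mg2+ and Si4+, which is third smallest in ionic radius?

Na+

Isoelectronic series (10 e⁻ each). Size is set by nuclear charge: more protons means a smaller ion. Si4+ (Z=14), Mg2+ (Z=12), Na+ (Z=11), F- (Z=9), O2- (Z=8), N3- (Z=7).
Ordering: Si4+ < Mg2+ < Na+ < F- < O2- < N3-. The third smallest is Na+.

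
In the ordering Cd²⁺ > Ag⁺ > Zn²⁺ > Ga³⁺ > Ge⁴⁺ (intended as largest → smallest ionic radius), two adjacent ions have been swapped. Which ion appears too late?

The pair Cd²⁺, Ag⁺ is the wrong way round — both have 46 electrons but Z(Cd)=48 > Z(Ag)=47, so Cd²⁺ should be the smaller of the two. All other adjacent pairs agree with periodic trends, so Ag⁺ is the misplaced ion.

Ag⁺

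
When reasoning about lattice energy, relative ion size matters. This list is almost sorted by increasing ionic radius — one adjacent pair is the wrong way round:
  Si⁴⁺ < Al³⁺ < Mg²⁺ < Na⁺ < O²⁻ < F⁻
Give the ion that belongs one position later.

O²⁻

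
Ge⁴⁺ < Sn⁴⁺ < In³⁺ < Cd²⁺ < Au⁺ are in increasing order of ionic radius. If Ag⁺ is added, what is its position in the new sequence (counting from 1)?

Electron counts and nuclear charges: Ge⁴⁺: 28 e⁻, Z=32, Sn⁴⁺: 46 e⁻, Z=50, In³⁺: 46 e⁻, Z=49, Cd²⁺: 46 e⁻, Z=48, Ag⁺: 46 e⁻, Z=47, Au⁺: 78 e⁻, Z=79. Ge⁴⁺ < Sn⁴⁺ (same group, period 4 vs 5); Sn⁴⁺ < In³⁺ (both 46 e⁻, Z=50>49); In³⁺ < Cd²⁺ (isoelectronic, higher Z=49 is smaller); Cd²⁺ < Ag⁺ (isoelectronic, higher Z=48 is smaller); Ag⁺ < Au⁺ (same group, 1 shell fewer).
With Ag⁺ included the full order is Ge⁴⁺ < Sn⁴⁺ < In³⁺ < Cd²⁺ < Ag⁺ < Au⁺, so it takes position 5.

5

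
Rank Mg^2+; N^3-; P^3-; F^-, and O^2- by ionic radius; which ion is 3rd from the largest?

Mg^2+ (Z=12, 10 e⁻), F^- (Z=9, 10 e⁻), O^2- (Z=8, 10 e⁻), N^3- (Z=7, 10 e⁻), P^3- (Z=15, 18 e⁻). Mg^2+ < F^- (both 10 e⁻, Z=12>9); F^- < O^2- (both 10 e⁻, Z=9>8); O^2- < N^3- (isoelectronic, higher Z=8 is smaller); N^3- < P^3- (same group, period 2 vs 3).
So the order is Mg^2+ < F^- < O^2- < N^3- < P^3-; the 3rd-largest ion is O^2-.

O^2-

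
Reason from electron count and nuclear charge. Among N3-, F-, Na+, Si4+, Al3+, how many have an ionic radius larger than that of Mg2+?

3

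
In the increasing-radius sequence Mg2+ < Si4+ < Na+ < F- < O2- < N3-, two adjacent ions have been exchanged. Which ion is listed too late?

Si4+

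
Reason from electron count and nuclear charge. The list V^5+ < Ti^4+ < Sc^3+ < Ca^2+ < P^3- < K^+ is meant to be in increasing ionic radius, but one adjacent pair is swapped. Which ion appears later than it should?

K^+

Check each adjacent pair. P^3- and K^+ are reversed: they are isoelectronic (18 e⁻) and K has more protons than P (19 vs 15), making K^+ smaller. No other neighbouring pair contradicts the periodic trends, so K^+ is the ion listed too late.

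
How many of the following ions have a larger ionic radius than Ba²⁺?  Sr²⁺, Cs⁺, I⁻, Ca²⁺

Tabulating Z and e⁻: Ca²⁺ (Z=20, 18 e⁻), Sr²⁺ (Z=38, 36 e⁻), Ba²⁺ (Z=56, 54 e⁻), Cs⁺ (Z=55, 54 e⁻), I⁻ (Z=53, 54 e⁻). Ca²⁺ < Sr²⁺ (same group, 1 shell fewer); Sr²⁺ < Ba²⁺ (same group, 1 shell fewer); Ba²⁺ < Cs⁺ (isoelectronic, higher Z=56 is smaller); Cs⁺ < I⁻ (both 54 e⁻, Z=55>53).
Placing each against Ba²⁺: smaller — Ca²⁺, Sr²⁺; larger — Cs⁺, I⁻. That's 2.

2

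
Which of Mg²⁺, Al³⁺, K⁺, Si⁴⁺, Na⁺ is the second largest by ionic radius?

Na⁺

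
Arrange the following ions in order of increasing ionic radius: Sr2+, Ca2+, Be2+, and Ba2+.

These ions sit in one column with identical charge. Each step down the periodic table adds a principal shell, increasing the radius.

Be2+ < Ca2+ < Sr2+ < Ba2+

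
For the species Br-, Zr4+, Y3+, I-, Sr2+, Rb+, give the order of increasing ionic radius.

Zr4+ < Y3+ < Sr2+ < Rb+ < Br- < I-

Tabulating Z and e⁻: Zr4+ (Z=40, 36 e⁻), Y3+ (Z=39, 36 e⁻), Sr2+ (Z=38, 36 e⁻), Rb+ (Z=37, 36 e⁻), Br- (Z=35, 36 e⁻), I- (Z=53, 54 e⁻). Zr4+ < Y3+ (both 36 e⁻, Z=40>39); Y3+ < Sr2+ (isoelectronic, higher Z=39 is smaller); Sr2+ < Rb+ (isoelectronic, higher Z=38 is smaller); Rb+ < Br- (both 36 e⁻, Z=37>35); Br- < I- (same group, period 4 vs 5).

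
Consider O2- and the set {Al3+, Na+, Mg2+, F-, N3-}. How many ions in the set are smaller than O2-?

Each ion has 10 electrons. The ranking follows nuclear charge in reverse — greater Z gives a smaller radius. Al3+ (Z=13), Mg2+ (Z=12), Na+ (Z=11), F- (Z=9), O2- (Z=8), N3- (Z=7).
Overall: Al3+ < Mg2+ < Na+ < F- < O2- < N3-. O2- has 4 below it and 1 above. So 4 are smaller.

4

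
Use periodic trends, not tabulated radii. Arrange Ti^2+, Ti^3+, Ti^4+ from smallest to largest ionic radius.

Ti^4+ < Ti^3+ < Ti^2+

Same element, different charge: the more highly charged cation has fewer electrons and a greater effective nuclear charge per electron, making Ti^4+ the smallest.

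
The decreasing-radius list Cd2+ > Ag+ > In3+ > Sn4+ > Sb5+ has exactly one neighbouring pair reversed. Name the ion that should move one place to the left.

Ag+

Scanning neighbour by neighbour, only Cd2+/Ag+ violates a trend: Cd2+ and Ag+ share 46 electrons; the higher nuclear charge on Cd (Z=48) contracts it more, so Cd2+ < Ag+. That makes Ag+ the one sitting a position late relative to where it belongs.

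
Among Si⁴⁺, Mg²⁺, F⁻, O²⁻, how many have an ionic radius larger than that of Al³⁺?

3

These species are isoelectronic with 10 electrons. The only difference is the number of protons: Si⁴⁺ (Z=14), Al³⁺ (Z=13), Mg²⁺ (Z=12), F⁻ (Z=9), O²⁻ (Z=8). The strongest nuclear pull (Si⁴⁺) gives the smallest ion.
Placing each against Al³⁺: smaller — Si⁴⁺; larger — Mg²⁺, F⁻, O²⁻. Count: 3.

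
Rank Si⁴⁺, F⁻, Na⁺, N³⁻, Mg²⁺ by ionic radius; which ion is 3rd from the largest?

Na⁺

All of these have 10 electrons (isoelectronic). With the same electron cloud, the ion with the most protons pulls it in tightest. Nuclear charges: Si⁴⁺ (Z=14), Mg²⁺ (Z=12), Na⁺ (Z=11), F⁻ (Z=9), N³⁻ (Z=7). Highest Z is smallest.
Ordering: Si⁴⁺ < Mg²⁺ < Na⁺ < F⁻ < N³⁻. The 3rd largest is Na⁺.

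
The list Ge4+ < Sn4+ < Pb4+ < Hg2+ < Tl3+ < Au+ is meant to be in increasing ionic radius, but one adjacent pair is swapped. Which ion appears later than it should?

Tl3+

Check each adjacent pair. Hg2+ and Tl3+ are reversed: both have 78 electrons but Z(Tl)=81 > Z(Hg)=80, so Tl3+ should be the smaller of the two. No other neighbouring pair contradicts the periodic trends, so Tl3+ is the ion listed too late.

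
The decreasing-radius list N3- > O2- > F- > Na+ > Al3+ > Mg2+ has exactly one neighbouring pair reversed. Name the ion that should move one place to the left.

Mg2+

Compare adjacent ions: Al3+ and Mg2+ share 10 electrons; the higher nuclear charge on Al (Z=13) contracts it more, so Al3+ < Mg2+ — yet in this decreasing list Al3+ sits before Mg2+. Nothing else is reversed, so Mg2+ should move one place to the left.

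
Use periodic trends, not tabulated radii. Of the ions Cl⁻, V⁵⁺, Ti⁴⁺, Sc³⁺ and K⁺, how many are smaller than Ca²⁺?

3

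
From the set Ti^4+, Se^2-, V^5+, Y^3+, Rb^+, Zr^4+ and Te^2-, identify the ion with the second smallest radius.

Ti^4+

First list Z and electron count for each: V^5+: 18 e⁻, Z=23, Ti^4+: 18 e⁻, Z=22, Zr^4+: 36 e⁻, Z=40, Y^3+: 36 e⁻, Z=39, Rb^+: 36 e⁻, Z=37, Se^2-: 36 e⁻, Z=34, Te^2-: 54 e⁻, Z=52. V^5+ < Ti^4+ (both 18 e⁻, Z=23>22); Ti^4+ < Zr^4+ (same group, 1 shell fewer); Zr^4+ < Y^3+ (isoelectronic, higher Z=40 is smaller); Y^3+ < Rb^+ (isoelectronic, higher Z=39 is smaller); Rb^+ < Se^2- (isoelectronic, higher Z=37 is smaller); Se^2- < Te^2- (same group, 1 shell fewer).
Full ascending order: V^5+ < Ti^4+ < Zr^4+ < Y^3+ < Rb^+ < Se^2- < Te^2-. Counting from the smallest, position 2 is Ti^4+.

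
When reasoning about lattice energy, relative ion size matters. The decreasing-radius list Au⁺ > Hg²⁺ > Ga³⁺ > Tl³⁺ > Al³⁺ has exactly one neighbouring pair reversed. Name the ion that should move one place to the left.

Tl³⁺

Check each adjacent pair. Ga³⁺ and Tl³⁺ are reversed: Ga³⁺ and Tl³⁺ are in one column with the same charge; the lighter period-4 ion has 2 fewer shells and is smaller. No other neighbouring pair contradicts the periodic trends, so Tl³⁺ is the ion listed too late.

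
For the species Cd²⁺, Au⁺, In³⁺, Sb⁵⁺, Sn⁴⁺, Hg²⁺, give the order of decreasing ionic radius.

First list Z and electron count for each: Sb⁵⁺: 46 e⁻, Z=51, Sn⁴⁺: 46 e⁻, Z=50, In³⁺: 46 e⁻, Z=49, Cd²⁺: 46 e⁻, Z=48, Hg²⁺: 78 e⁻, Z=80, Au⁺: 78 e⁻, Z=79. Sb⁵⁺ < Sn⁴⁺ (both 46 e⁻, Z=51>50); Sn⁴⁺ < In³⁺ (isoelectronic, higher Z=50 is smaller); In³⁺ < Cd²⁺ (isoelectronic, higher Z=49 is smaller); Cd²⁺ < Hg²⁺ (same group, period 5 vs 6); Hg²⁺ < Au⁺ (isoelectronic, higher Z=80 is smaller).

Au⁺ > Hg²⁺ > Cd²⁺ > In³⁺ > Sn⁴⁺ > Sb⁵⁺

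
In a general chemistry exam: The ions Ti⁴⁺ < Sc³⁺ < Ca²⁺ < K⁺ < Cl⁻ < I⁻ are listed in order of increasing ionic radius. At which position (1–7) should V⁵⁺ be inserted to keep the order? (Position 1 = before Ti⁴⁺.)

1

Tabulating Z and e⁻: V⁵⁺ has 18 e⁻ (Z=23), Ti⁴⁺ has 18 e⁻ (Z=22), Sc³⁺ has 18 e⁻ (Z=21), Ca²⁺ has 18 e⁻ (Z=20), K⁺ has 18 e⁻ (Z=19), Cl⁻ has 18 e⁻ (Z=17), I⁻ has 54 e⁻ (Z=53). V⁵⁺ < Ti⁴⁺ (both 18 e⁻, Z=23>22); Ti⁴⁺ < Sc³⁺ (isoelectronic, higher Z=22 is smaller); Sc³⁺ < Ca²⁺ (isoelectronic, higher Z=21 is smaller); Ca²⁺ < K⁺ (both 18 e⁻, Z=20>19); K⁺ < Cl⁻ (isoelectronic, higher Z=19 is smaller); Cl⁻ < I⁻ (same group, 2 shells fewer).
Putting V⁵⁺ in gives V⁵⁺ < Ti⁴⁺ < Sc³⁺ < Ca²⁺ < K⁺ < Cl⁻ < I⁻; it lands at slot 1.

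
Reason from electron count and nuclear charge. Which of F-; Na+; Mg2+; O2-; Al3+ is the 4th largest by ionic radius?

Mg2+

Each ion has 10 electrons. The ranking follows nuclear charge in reverse — greater Z gives a smaller radius. Al3+ (Z=13), Mg2+ (Z=12), Na+ (Z=11), F- (Z=9), O2- (Z=8).
Ordering: Al3+ < Mg2+ < Na+ < F- < O2-. The 4th largest is Mg2+.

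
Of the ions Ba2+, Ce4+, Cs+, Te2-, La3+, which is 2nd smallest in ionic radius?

La3+

All of these have 54 electrons (isoelectronic). With the same electron cloud, the ion with the most protons pulls it in tightest. Nuclear charges: Ce4+ (Z=58), La3+ (Z=57), Ba2+ (Z=56), Cs+ (Z=55), Te2- (Z=52). Highest Z is smallest.
Full ascending order: Ce4+ < La3+ < Ba2+ < Cs+ < Te2-. Counting from the smallest, position 2 is La3+.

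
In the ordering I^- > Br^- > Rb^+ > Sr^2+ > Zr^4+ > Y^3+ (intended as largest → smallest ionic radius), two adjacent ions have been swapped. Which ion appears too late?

Y^3+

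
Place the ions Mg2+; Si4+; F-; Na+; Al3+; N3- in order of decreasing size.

All of these have 10 electrons (isoelectronic). With the same electron cloud, the ion with the most protons pulls it in tightest. Nuclear charges: Si4+ (Z=14), Al3+ (Z=13), Mg2+ (Z=12), Na+ (Z=11), F- (Z=9), N3- (Z=7). Highest Z is smallest.

N3- > F- > Na+ > Mg2+ > Al3+ > Si4+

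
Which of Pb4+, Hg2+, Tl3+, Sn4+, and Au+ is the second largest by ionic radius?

Hg2+

Electron counts and nuclear charges: Sn4+ has 46 e⁻ (Z=50), Pb4+ has 78 e⁻ (Z=82), Tl3+ has 78 e⁻ (Z=81), Hg2+ has 78 e⁻ (Z=80), Au+ has 78 e⁻ (Z=79). Sn4+ < Pb4+ (same group, 1 shell fewer); Pb4+ < Tl3+ (isoelectronic, higher Z=82 is smaller); Tl3+ < Hg2+ (isoelectronic, higher Z=81 is smaller); Hg2+ < Au+ (both 78 e⁻, Z=80>79).
Ordering: Sn4+ < Pb4+ < Tl3+ < Hg2+ < Au+. The second largest is Hg2+.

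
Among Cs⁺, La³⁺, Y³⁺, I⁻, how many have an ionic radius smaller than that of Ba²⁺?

Y³⁺: 36 e⁻, Z=39, La³⁺: 54 e⁻, Z=57, Ba²⁺: 54 e⁻, Z=56, Cs⁺: 54 e⁻, Z=55, I⁻: 54 e⁻, Z=53. Y³⁺ < La³⁺ (same group, period 5 vs 6); La³⁺ < Ba²⁺ (isoelectronic, higher Z=57 is smaller); Ba²⁺ < Cs⁺ (isoelectronic, higher Z=56 is smaller); Cs⁺ < I⁻ (isoelectronic, higher Z=55 is smaller).
Overall: Y³⁺ < La³⁺ < Ba²⁺ < Cs⁺ < I⁻. Ba²⁺ has 2 below it and 2 above. Count: 2.

2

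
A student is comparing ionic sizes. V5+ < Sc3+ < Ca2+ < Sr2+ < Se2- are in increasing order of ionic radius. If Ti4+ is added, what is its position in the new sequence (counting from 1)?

2

Tabulating Z and e⁻: V5+ has 18 e⁻ (Z=23), Ti4+ has 18 e⁻ (Z=22), Sc3+ has 18 e⁻ (Z=21), Ca2+ has 18 e⁻ (Z=20), Sr2+ has 36 e⁻ (Z=38), Se2- has 36 e⁻ (Z=34). V5+ < Ti4+ (both 18 e⁻, Z=23>22); Ti4+ < Sc3+ (isoelectronic, higher Z=22 is smaller); Sc3+ < Ca2+ (isoelectronic, higher Z=21 is smaller); Ca2+ < Sr2+ (same group, period 4 vs 5); Sr2+ < Se2- (both 36 e⁻, Z=38>34).
Putting Ti4+ in gives V5+ < Ti4+ < Sc3+ < Ca2+ < Sr2+ < Se2-; it lands at slot 2.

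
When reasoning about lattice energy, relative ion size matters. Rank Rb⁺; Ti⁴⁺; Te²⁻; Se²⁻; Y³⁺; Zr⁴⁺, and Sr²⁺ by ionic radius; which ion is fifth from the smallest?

Rb⁺

Ti⁴⁺ has 18 e⁻ (Z=22), Zr⁴⁺ has 36 e⁻ (Z=40), Y³⁺ has 36 e⁻ (Z=39), Sr²⁺ has 36 e⁻ (Z=38), Rb⁺ has 36 e⁻ (Z=37), Se²⁻ has 36 e⁻ (Z=34), Te²⁻ has 54 e⁻ (Z=52). Ti⁴⁺ < Zr⁴⁺ (same group, 1 shell fewer); Zr⁴⁺ < Y³⁺ (both 36 e⁻, Z=40>39); Y³⁺ < Sr²⁺ (isoelectronic, higher Z=39 is smaller); Sr²⁺ < Rb⁺ (both 36 e⁻, Z=38>37); Rb⁺ < Se²⁻ (isoelectronic, higher Z=37 is smaller); Se²⁻ < Te²⁻ (same group, 1 shell fewer).
That gives Ti⁴⁺ < Zr⁴⁺ < Y³⁺ < Sr²⁺ < Rb⁺ < Se²⁻ < Te²⁻. From the smallest end, number 5 is Rb⁺.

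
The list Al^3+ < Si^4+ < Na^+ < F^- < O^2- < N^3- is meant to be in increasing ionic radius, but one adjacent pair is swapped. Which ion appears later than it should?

Check each adjacent pair. Al^3+ and Si^4+ are reversed: both have 10 electrons but Z(Si)=14 > Z(Al)=13, so Si^4+ should be the smaller of the two. No other neighbouring pair contradicts the periodic trends, so Si^4+ is the ion listed too late.

Si^4+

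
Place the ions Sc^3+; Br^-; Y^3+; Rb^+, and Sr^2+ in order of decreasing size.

Tabulating Z and e⁻: Sc^3+: 18 e⁻, Z=21, Y^3+: 36 e⁻, Z=39, Sr^2+: 36 e⁻, Z=38, Rb^+: 36 e⁻, Z=37, Br^-: 36 e⁻, Z=35. Sc^3+ < Y^3+ (same group, period 4 vs 5); Y^3+ < Sr^2+ (both 36 e⁻, Z=39>38); Sr^2+ < Rb^+ (isoelectronic, higher Z=38 is smaller); Rb^+ < Br^- (both 36 e⁻, Z=37>35).

Br^- > Rb^+ > Sr^2+ > Y^3+ > Sc^3+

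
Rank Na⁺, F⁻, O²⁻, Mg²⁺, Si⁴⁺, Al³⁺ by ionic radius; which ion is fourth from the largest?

Mg²⁺

Each ion has 10 electrons. The ranking follows nuclear charge in reverse — greater Z gives a smaller radius. Si⁴⁺ (Z=14), Al³⁺ (Z=13), Mg²⁺ (Z=12), Na⁺ (Z=11), F⁻ (Z=9), O²⁻ (Z=8).
Ordering: Si⁴⁺ < Al³⁺ < Mg²⁺ < Na⁺ < F⁻ < O²⁻. The fourth largest is Mg²⁺.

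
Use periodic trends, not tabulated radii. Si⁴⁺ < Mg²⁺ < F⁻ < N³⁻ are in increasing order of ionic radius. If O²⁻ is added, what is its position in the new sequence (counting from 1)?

All of these have 10 electrons (isoelectronic). With the same electron cloud, the ion with the most protons pulls it in tightest. Nuclear charges: Si⁴⁺ (Z=14), Mg²⁺ (Z=12), F⁻ (Z=9), O²⁻ (Z=8), N³⁻ (Z=7). Highest Z is smallest.
With O²⁻ included the full order is Si⁴⁺ < Mg²⁺ < F⁻ < O²⁻ < N³⁻, so it takes position 4.

4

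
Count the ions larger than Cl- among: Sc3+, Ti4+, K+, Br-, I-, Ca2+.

2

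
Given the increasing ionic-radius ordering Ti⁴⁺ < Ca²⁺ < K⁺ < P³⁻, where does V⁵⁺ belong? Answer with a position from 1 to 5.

1

Isoelectronic series (18 e⁻ each). Size is set by nuclear charge: more protons means a smaller ion. V⁵⁺ (Z=23), Ti⁴⁺ (Z=22), Ca²⁺ (Z=20), K⁺ (Z=19), P³⁻ (Z=15).
With V⁵⁺ included the full order is V⁵⁺ < Ti⁴⁺ < Ca²⁺ < K⁺ < P³⁻, so it takes position 1.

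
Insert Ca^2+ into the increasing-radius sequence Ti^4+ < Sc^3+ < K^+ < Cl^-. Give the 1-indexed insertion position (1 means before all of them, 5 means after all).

All of these have 18 electrons (isoelectronic). With the same electron cloud, the ion with the most protons pulls it in tightest. Nuclear charges: Ti^4+ (Z=22), Sc^3+ (Z=21), Ca^2+ (Z=20), K^+ (Z=19), Cl^- (Z=17). Highest Z is smallest.
Putting Ca^2+ in gives Ti^4+ < Sc^3+ < Ca^2+ < K^+ < Cl^-; it lands at slot 3.

3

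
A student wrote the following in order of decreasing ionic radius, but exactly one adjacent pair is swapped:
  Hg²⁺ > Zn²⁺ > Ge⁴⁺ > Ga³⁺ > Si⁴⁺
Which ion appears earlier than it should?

Ge⁴⁺

Check each adjacent pair. Ge⁴⁺ and Ga³⁺ are reversed: Ge⁴⁺ and Ga³⁺ share 28 electrons; the higher nuclear charge on Ge (Z=32) contracts it more, so Ge⁴⁺ < Ga³⁺. No other neighbouring pair contradicts the periodic trends, so Ge⁴⁺ is the ion listed too early.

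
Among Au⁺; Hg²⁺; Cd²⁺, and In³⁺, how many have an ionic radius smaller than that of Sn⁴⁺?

First list Z and electron count for each: Sn⁴⁺: 46 e⁻, Z=50, In³⁺: 46 e⁻, Z=49, Cd²⁺: 46 e⁻, Z=48, Hg²⁺: 78 e⁻, Z=80, Au⁺: 78 e⁻, Z=79. Sn⁴⁺ < In³⁺ (isoelectronic, higher Z=50 is smaller); In³⁺ < Cd²⁺ (isoelectronic, higher Z=49 is smaller); Cd²⁺ < Hg²⁺ (same group, period 5 vs 6); Hg²⁺ < Au⁺ (both 78 e⁻, Z=80>79).
Ordering all of them (including Sn⁴⁺) by radius gives Sn⁴⁺ < In³⁺ < Cd²⁺ < Hg²⁺ < Au⁺. Count: 0.

0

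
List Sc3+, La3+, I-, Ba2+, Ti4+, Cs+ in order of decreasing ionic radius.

I- > Cs+ > Ba2+ > La3+ > Sc3+ > Ti4+

Work out protons and electrons: Ti4+: 18 e⁻, Z=22, Sc3+: 18 e⁻, Z=21, La3+: 54 e⁻, Z=57, Ba2+: 54 e⁻, Z=56, Cs+: 54 e⁻, Z=55, I-: 54 e⁻, Z=53. Ti4+ < Sc3+ (both 18 e⁻, Z=22>21); Sc3+ < La3+ (same group, 2 shells fewer); La3+ < Ba2+ (isoelectronic, higher Z=57 is smaller); Ba2+ < Cs+ (both 54 e⁻, Z=56>55); Cs+ < I- (both 54 e⁻, Z=55>53).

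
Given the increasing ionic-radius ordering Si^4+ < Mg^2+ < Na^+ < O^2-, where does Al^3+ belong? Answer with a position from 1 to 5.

These species are isoelectronic with 10 electrons. The only difference is the number of protons: Si^4+ (Z=14), Al^3+ (Z=13), Mg^2+ (Z=12), Na^+ (Z=11), O^2- (Z=8). The strongest nuclear pull (Si^4+) gives the smallest ion.
Putting Al^3+ in gives Si^4+ < Al^3+ < Mg^2+ < Na^+ < O^2-; it lands at slot 2.

2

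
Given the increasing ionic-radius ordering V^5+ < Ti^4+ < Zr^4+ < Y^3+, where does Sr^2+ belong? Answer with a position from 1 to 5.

5

Tabulating Z and e⁻: V^5+ has 18 e⁻ (Z=23), Ti^4+ has 18 e⁻ (Z=22), Zr^4+ has 36 e⁻ (Z=40), Y^3+ has 36 e⁻ (Z=39), Sr^2+ has 36 e⁻ (Z=38). V^5+ < Ti^4+ (isoelectronic, higher Z=23 is smaller); Ti^4+ < Zr^4+ (same group, period 4 vs 5); Zr^4+ < Y^3+ (both 36 e⁻, Z=40>39); Y^3+ < Sr^2+ (isoelectronic, higher Z=39 is smaller).
Putting Sr^2+ in gives V^5+ < Ti^4+ < Zr^4+ < Y^3+ < Sr^2+; it lands at slot 5.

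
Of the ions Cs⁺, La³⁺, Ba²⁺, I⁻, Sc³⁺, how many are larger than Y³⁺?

Electron counts and nuclear charges: Sc³⁺ (Z=21, 18 e⁻), Y³⁺ (Z=39, 36 e⁻), La³⁺ (Z=57, 54 e⁻), Ba²⁺ (Z=56, 54 e⁻), Cs⁺ (Z=55, 54 e⁻), I⁻ (Z=53, 54 e⁻). Sc³⁺ < Y³⁺ (same group, period 4 vs 5); Y³⁺ < La³⁺ (same group, 1 shell fewer); La³⁺ < Ba²⁺ (both 54 e⁻, Z=57>56); Ba²⁺ < Cs⁺ (isoelectronic, higher Z=56 is smaller); Cs⁺ < I⁻ (both 54 e⁻, Z=55>53).
Overall: Sc³⁺ < Y³⁺ < La³⁺ < Ba²⁺ < Cs⁺ < I⁻. Y³⁺ has 1 below it and 4 above. That's 4.

4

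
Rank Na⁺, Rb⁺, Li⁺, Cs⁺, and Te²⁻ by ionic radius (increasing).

Li⁺ < Na⁺ < Rb⁺ < Cs⁺ < Te²⁻

Work out protons and electrons: Li⁺: 2 e⁻, Z=3, Na⁺: 10 e⁻, Z=11, Rb⁺: 36 e⁻, Z=37, Cs⁺: 54 e⁻, Z=55, Te²⁻: 54 e⁻, Z=52. Li⁺ < Na⁺ (same group, period 2 vs 3); Na⁺ < Rb⁺ (same group, 2 shells fewer); Rb⁺ < Cs⁺ (same group, period 5 vs 6); Cs⁺ < Te²⁻ (both 54 e⁻, Z=55>52).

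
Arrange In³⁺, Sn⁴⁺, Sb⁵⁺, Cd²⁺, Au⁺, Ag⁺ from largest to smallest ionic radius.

Au⁺ > Ag⁺ > Cd²⁺ > In³⁺ > Sn⁴⁺ > Sb⁵⁺

Electron counts and nuclear charges: Sb⁵⁺ (Z=51, 46 e⁻), Sn⁴⁺ (Z=50, 46 e⁻), In³⁺ (Z=49, 46 e⁻), Cd²⁺ (Z=48, 46 e⁻), Ag⁺ (Z=47, 46 e⁻), Au⁺ (Z=79, 78 e⁻). Sb⁵⁺ < Sn⁴⁺ (isoelectronic, higher Z=51 is smaller); Sn⁴⁺ < In³⁺ (isoelectronic, higher Z=50 is smaller); In³⁺ < Cd²⁺ (both 46 e⁻, Z=49>48); Cd²⁺ < Ag⁺ (both 46 e⁻, Z=48>47); Ag⁺ < Au⁺ (same group, 1 shell fewer).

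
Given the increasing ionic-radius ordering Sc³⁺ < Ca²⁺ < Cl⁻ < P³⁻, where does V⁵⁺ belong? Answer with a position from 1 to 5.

1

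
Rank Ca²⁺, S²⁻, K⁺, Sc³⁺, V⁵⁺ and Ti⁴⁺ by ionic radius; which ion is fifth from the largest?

Isoelectronic series (18 e⁻ each). Size is set by nuclear charge: more protons means a smaller ion. V⁵⁺ (Z=23), Ti⁴⁺ (Z=22), Sc³⁺ (Z=21), Ca²⁺ (Z=20), K⁺ (Z=19), S²⁻ (Z=16).
Ordering: V⁵⁺ < Ti⁴⁺ < Sc³⁺ < Ca²⁺ < K⁺ < S²⁻. The fifth largest is Ti⁴⁺.

Ti⁴⁺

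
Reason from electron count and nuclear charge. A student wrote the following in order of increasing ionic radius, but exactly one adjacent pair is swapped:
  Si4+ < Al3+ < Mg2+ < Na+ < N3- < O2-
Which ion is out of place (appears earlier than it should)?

Scanning neighbour by neighbour, only N3-/O2- violates a trend: both have 10 electrons but Z(O)=8 > Z(N)=7, so O2- should be the smaller of the two. That makes N3- the one sitting a position early relative to where it belongs.

N3-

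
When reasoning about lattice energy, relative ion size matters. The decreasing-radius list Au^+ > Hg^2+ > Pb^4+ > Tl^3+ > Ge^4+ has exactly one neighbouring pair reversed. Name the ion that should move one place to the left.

Tl^3+

The pair Pb^4+, Tl^3+ is the wrong way round — both have 78 electrons but Z(Pb)=82 > Z(Tl)=81, so Pb^4+ should be the smaller of the two. All other adjacent pairs agree with periodic trends, so Tl^3+ is the misplaced ion.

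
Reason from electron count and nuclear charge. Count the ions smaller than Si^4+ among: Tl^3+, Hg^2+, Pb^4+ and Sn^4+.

0

Tabulating Z and e⁻: Si^4+ (Z=14, 10 e⁻), Sn^4+ (Z=50, 46 e⁻), Pb^4+ (Z=82, 78 e⁻), Tl^3+ (Z=81, 78 e⁻), Hg^2+ (Z=80, 78 e⁻). Si^4+ < Sn^4+ (same group, period 3 vs 5); Sn^4+ < Pb^4+ (same group, 1 shell fewer); Pb^4+ < Tl^3+ (isoelectronic, higher Z=82 is smaller); Tl^3+ < Hg^2+ (both 78 e⁻, Z=81>80).
Ordering all of them (including Si^4+) by radius gives Si^4+ < Sn^4+ < Pb^4+ < Tl^3+ < Hg^2+. Count: 0.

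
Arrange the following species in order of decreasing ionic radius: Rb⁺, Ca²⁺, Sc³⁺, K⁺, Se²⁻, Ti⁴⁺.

Work out protons and electrons: Ti⁴⁺ (Z=22, 18 e⁻), Sc³⁺ (Z=21, 18 e⁻), Ca²⁺ (Z=20, 18 e⁻), K⁺ (Z=19, 18 e⁻), Rb⁺ (Z=37, 36 e⁻), Se²⁻ (Z=34, 36 e⁻). Ti⁴⁺ < Sc³⁺ (both 18 e⁻, Z=22>21); Sc³⁺ < Ca²⁺ (isoelectronic, higher Z=21 is smaller); Ca²⁺ < K⁺ (isoelectronic, higher Z=20 is smaller); K⁺ < Rb⁺ (same group, period 4 vs 5); Rb⁺ < Se²⁻ (both 36 e⁻, Z=37>34).

Se²⁻ > Rb⁺ > K⁺ > Ca²⁺ > Sc³⁺ > Ti⁴⁺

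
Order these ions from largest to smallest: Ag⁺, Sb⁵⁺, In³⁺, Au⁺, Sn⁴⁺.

Au⁺ > Ag⁺ > In³⁺ > Sn⁴⁺ > Sb⁵⁺

Tabulating Z and e⁻: Sb⁵⁺ has 46 e⁻ (Z=51), Sn⁴⁺ has 46 e⁻ (Z=50), In³⁺ has 46 e⁻ (Z=49), Ag⁺ has 46 e⁻ (Z=47), Au⁺ has 78 e⁻ (Z=79). Sb⁵⁺ < Sn⁴⁺ (isoelectronic, higher Z=51 is smaller); Sn⁴⁺ < In³⁺ (isoelectronic, higher Z=50 is smaller); In³⁺ < Ag⁺ (isoelectronic, higher Z=49 is smaller); Ag⁺ < Au⁺ (same group, 1 shell fewer).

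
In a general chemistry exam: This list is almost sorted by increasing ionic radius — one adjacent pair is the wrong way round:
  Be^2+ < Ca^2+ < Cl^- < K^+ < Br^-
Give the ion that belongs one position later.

The pair Cl^-, K^+ is the wrong way round — both have 18 electrons but Z(K)=19 > Z(Cl)=17, so K^+ should be the smaller of the two. All other adjacent pairs agree with periodic trends, so Cl^- is the misplaced ion.

Cl^-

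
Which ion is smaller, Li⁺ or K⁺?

Li⁺

All are in the same group with charge +1. Radius grows down the group as n (the outermost shell) increases.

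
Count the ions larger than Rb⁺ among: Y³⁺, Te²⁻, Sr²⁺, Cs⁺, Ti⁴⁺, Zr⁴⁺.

Electron counts and nuclear charges: Ti⁴⁺ (Z=22, 18 e⁻), Zr⁴⁺ (Z=40, 36 e⁻), Y³⁺ (Z=39, 36 e⁻), Sr²⁺ (Z=38, 36 e⁻), Rb⁺ (Z=37, 36 e⁻), Cs⁺ (Z=55, 54 e⁻), Te²⁻ (Z=52, 54 e⁻). Ti⁴⁺ < Zr⁴⁺ (same group, 1 shell fewer); Zr⁴⁺ < Y³⁺ (isoelectronic, higher Z=40 is smaller); Y³⁺ < Sr²⁺ (isoelectronic, higher Z=39 is smaller); Sr²⁺ < Rb⁺ (isoelectronic, higher Z=38 is smaller); Rb⁺ < Cs⁺ (same group, period 5 vs 6); Cs⁺ < Te²⁻ (both 54 e⁻, Z=55>52).
Relative to Rb⁺, the ions that are larger are Cs⁺, Te²⁻. Count: 2.

2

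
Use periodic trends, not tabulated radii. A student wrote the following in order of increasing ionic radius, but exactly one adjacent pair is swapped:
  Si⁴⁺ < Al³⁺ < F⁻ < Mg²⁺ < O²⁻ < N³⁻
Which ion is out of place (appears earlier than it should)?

F⁻

Compare adjacent ions: they are isoelectronic (10 e⁻) and Mg has more protons than F (12 vs 9), making Mg²⁺ smaller — yet in this increasing list F⁻ sits before Mg²⁺. Nothing else is reversed, so F⁻ should move one place to the right.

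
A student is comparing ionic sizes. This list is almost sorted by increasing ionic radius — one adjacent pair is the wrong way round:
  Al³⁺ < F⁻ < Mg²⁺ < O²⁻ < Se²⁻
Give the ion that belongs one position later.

Check each adjacent pair. F⁻ and Mg²⁺ are reversed: Mg²⁺ and F⁻ share 10 electrons; the higher nuclear charge on Mg (Z=12) contracts it more, so Mg²⁺ < F⁻. No other neighbouring pair contradicts the periodic trends, so F⁻ is the ion listed too early.

F⁻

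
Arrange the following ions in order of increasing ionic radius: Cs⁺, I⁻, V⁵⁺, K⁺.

V⁵⁺ < K⁺ < Cs⁺ < I⁻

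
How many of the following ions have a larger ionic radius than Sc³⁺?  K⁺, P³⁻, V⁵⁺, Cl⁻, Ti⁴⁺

3

These species are isoelectronic with 18 electrons. The only difference is the number of protons: V⁵⁺ (Z=23), Ti⁴⁺ (Z=22), Sc³⁺ (Z=21), K⁺ (Z=19), Cl⁻ (Z=17), P³⁻ (Z=15). The strongest nuclear pull (V⁵⁺) gives the smallest ion.
Overall: V⁵⁺ < Ti⁴⁺ < Sc³⁺ < K⁺ < Cl⁻ < P³⁻. Sc³⁺ has 2 below it and 3 above. Count: 3.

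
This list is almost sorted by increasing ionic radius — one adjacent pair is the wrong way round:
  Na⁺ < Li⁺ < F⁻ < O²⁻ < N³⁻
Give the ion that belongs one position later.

Na⁺

Check each adjacent pair. Na⁺ and Li⁺ are reversed: both in group 1 with the same charge; Li⁺ (period 2) has the smaller radius. No other neighbouring pair contradicts the periodic trends, so Na⁺ is the ion listed too early.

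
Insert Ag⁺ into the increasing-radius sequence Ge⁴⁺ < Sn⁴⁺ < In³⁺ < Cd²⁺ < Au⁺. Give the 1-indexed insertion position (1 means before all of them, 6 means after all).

5

Tabulating Z and e⁻: Ge⁴⁺ (Z=32, 28 e⁻), Sn⁴⁺ (Z=50, 46 e⁻), In³⁺ (Z=49, 46 e⁻), Cd²⁺ (Z=48, 46 e⁻), Ag⁺ (Z=47, 46 e⁻), Au⁺ (Z=79, 78 e⁻). Ge⁴⁺ < Sn⁴⁺ (same group, 1 shell fewer); Sn⁴⁺ < In³⁺ (both 46 e⁻, Z=50>49); In³⁺ < Cd²⁺ (isoelectronic, higher Z=49 is smaller); Cd²⁺ < Ag⁺ (isoelectronic, higher Z=48 is smaller); Ag⁺ < Au⁺ (same group, 1 shell fewer).
Putting Ag⁺ in gives Ge⁴⁺ < Sn⁴⁺ < In³⁺ < Cd²⁺ < Ag⁺ < Au⁺; it lands at slot 5.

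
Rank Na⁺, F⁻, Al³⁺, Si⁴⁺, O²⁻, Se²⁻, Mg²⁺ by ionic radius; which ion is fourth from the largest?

Na⁺

Electron counts and nuclear charges: Si⁴⁺: 10 e⁻, Z=14, Al³⁺: 10 e⁻, Z=13, Mg²⁺: 10 e⁻, Z=12, Na⁺: 10 e⁻, Z=11, F⁻: 10 e⁻, Z=9, O²⁻: 10 e⁻, Z=8, Se²⁻: 36 e⁻, Z=34. Si⁴⁺ < Al³⁺ (both 10 e⁻, Z=14>13); Al³⁺ < Mg²⁺ (isoelectronic, higher Z=13 is smaller); Mg²⁺ < Na⁺ (isoelectronic, higher Z=12 is smaller); Na⁺ < F⁻ (isoelectronic, higher Z=11 is smaller); F⁻ < O²⁻ (both 10 e⁻, Z=9>8); O²⁻ < Se²⁻ (same group, period 2 vs 4).
Ordering: Si⁴⁺ < Al³⁺ < Mg²⁺ < Na⁺ < F⁻ < O²⁻ < Se²⁻. The fourth largest is Na⁺.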